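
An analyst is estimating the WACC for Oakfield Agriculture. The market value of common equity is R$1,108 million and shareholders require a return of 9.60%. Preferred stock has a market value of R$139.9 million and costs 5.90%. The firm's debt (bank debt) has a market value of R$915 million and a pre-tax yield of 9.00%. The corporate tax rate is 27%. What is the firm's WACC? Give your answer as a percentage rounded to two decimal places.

Total capital V = 1108 + 139.9 + 915 = 2162.9.
Equity: weight = 1108/2162.9 = 0.5123; cost = 9.6%.
Preferred: weight = 139.9/2162.9 = 0.0647; cost = 5.9%.
Bank debt: weight = 915/2162.9 = 0.4230; after-tax cost = 9% × (1 − 27%) = 6.5700%.
WACC = 0.5123 × 9.6000% + 0.0647 × 5.9000% + 0.4230 × 6.5700% = 8.0789%.

8.08%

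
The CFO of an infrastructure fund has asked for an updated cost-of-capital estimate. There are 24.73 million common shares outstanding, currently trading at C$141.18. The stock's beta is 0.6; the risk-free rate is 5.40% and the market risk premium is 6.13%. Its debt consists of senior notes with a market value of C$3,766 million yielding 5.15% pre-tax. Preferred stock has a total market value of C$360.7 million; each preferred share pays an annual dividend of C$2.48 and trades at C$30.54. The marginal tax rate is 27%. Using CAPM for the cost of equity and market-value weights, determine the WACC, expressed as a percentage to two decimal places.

Cost of equity via CAPM: Re = 5.4% + 0.6 × 6.13% = 9.0780%.
Cost of preferred: Rp = 2.48 / 30.54 = 8.1205%.
Market value of equity E = 141.18 × 24.73m = 3491.3814m.
Total capital V = 3491.3814 + 360.7 + 3766 = 7618.0814.
Equity: weight = 3491.3814/7618.0814 = 0.4583; cost = 9.078%.
Preferred: weight = 360.7/7618.0814 = 0.0473; cost = 8.1205%.
Senior notes: weight = 3766/7618.0814 = 0.4944; after-tax cost = 5.15% × (1 − 27%) = 3.7595%.
WACC = 0.4583 × 9.0780% + 0.0473 × 8.1205% + 0.4944 × 3.7595% = 6.4035%.

6.40%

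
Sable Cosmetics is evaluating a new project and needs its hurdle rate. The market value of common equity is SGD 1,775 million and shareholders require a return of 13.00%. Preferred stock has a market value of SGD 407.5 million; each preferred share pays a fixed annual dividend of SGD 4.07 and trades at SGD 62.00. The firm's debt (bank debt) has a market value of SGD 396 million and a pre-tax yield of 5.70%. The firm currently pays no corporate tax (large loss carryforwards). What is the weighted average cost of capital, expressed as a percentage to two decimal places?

10.86%

Cost of preferred: Rp = 4.07 / 62.0 = 6.5645%.
Total capital V = 1775 + 407.5 + 396 = 2578.5.
Equity: weight = 1775/2578.5 = 0.6884; cost = 13%.
Preferred: weight = 407.5/2578.5 = 0.1580; cost = 6.5645%.
Bank debt: weight = 396/2578.5 = 0.1536; after-tax cost = 5.7% × (1 − 0%) = 5.7000%.
WACC = 0.6884 × 13.0000% + 0.1580 × 6.5645% + 0.1536 × 5.7000% = 10.8618%.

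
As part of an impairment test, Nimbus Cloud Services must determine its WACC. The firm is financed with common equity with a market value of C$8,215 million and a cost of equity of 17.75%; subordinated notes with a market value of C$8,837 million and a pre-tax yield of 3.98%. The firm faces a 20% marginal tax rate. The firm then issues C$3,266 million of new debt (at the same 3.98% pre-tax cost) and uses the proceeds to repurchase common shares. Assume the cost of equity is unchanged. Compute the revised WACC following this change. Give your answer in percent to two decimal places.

7.41%

After the change:
Total capital V = 4949 + 12103 = 17052.
Equity: weight = 4949/17052 = 0.2902; cost = 17.75%.
Subordinated notes: weight = 12103/17052 = 0.7098; after-tax cost = 3.98% × (1 − 20%) = 3.1840%.
WACC = 0.2902 × 17.7500% + 0.7098 × 3.1840% = 7.4115%.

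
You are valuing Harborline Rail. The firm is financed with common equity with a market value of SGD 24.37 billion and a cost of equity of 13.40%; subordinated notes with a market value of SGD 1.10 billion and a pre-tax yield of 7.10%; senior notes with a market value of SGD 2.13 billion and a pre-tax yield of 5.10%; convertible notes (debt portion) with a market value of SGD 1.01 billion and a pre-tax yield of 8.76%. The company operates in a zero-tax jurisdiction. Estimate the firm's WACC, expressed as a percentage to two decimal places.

Total capital V = 24.37 + 1.1 + 2.13 + 1.01 = 28.61.
Equity: weight = 24.37/28.61 = 0.8518; cost = 13.4%.
Subordinated notes: weight = 1.1/28.61 = 0.0384; after-tax cost = 7.1% × (1 − 0%) = 7.1000%.
Senior notes: weight = 2.13/28.61 = 0.0744; after-tax cost = 5.1% × (1 − 0%) = 5.1000%.
Convertible notes (debt portion): weight = 1.01/28.61 = 0.0353; after-tax cost = 8.76% × (1 − 0%) = 8.7600%.
WACC = 0.8518 × 13.4000% + 0.0384 × 7.1000% + 0.0744 × 5.1000% + 0.0353 × 8.7600% = 12.3760%.

12.38%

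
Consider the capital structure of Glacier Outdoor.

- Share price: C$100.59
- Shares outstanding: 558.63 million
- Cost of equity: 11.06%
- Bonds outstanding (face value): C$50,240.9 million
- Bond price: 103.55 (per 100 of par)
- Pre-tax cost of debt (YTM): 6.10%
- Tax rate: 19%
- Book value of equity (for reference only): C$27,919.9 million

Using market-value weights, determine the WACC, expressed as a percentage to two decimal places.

8.12%

Market value of equity E = 100.59 × 558.63m = 56192.5917m. Market value of debt D = 50240.9m × 103.55/100 = 52024.45195m.
Total capital V = 56192.5917 + 52024.45195 = 108217.04365.
Equity: weight = 56192.5917/108217.04365 = 0.5193; cost = 11.06%.
Bonds outstanding: weight = 52024.45195/108217.04365 = 0.4807; after-tax cost = 6.1% × (1 − 19%) = 4.9410%.
WACC = 0.5193 × 11.0600% + 0.4807 × 4.9410% = 8.1183%.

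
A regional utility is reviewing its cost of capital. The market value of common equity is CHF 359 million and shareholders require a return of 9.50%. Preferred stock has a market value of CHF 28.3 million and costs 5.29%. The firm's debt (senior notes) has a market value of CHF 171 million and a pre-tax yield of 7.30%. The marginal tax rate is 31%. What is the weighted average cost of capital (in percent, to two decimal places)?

Total capital V = 359 + 28.3 + 171 = 558.3.
Equity: weight = 359/558.3 = 0.6430; cost = 9.5%.
Preferred: weight = 28.3/558.3 = 0.0507; cost = 5.29%.
Senior notes: weight = 171/558.3 = 0.3063; after-tax cost = 7.3% × (1 − 31%) = 5.0370%.
WACC = 0.6430 × 9.5000% + 0.0507 × 5.2900% + 0.3063 × 5.0370% = 7.9196%.

7.92%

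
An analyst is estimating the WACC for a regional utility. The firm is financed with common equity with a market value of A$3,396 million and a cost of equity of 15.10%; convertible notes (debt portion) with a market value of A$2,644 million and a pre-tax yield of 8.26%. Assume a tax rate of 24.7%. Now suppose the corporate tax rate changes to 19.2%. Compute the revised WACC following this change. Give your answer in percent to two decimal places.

After the change:
Total capital V = 3396 + 2644 = 6040.
Equity: weight = 3396/6040 = 0.5623; cost = 15.1%.
Convertible notes (debt portion): weight = 2644/6040 = 0.4377; after-tax cost = 8.26% × (1 − 19.2%) = 6.6741%.
WACC = 0.5623 × 15.1000% + 0.4377 × 6.6741% = 11.4116%.

11.41%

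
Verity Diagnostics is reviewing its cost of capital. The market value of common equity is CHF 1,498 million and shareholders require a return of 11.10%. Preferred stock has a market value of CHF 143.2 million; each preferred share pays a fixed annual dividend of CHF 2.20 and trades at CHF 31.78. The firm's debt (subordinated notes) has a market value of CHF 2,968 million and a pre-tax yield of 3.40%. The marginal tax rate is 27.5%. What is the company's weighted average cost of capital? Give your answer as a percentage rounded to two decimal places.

5.41%

Cost of preferred: Rp = 2.2 / 31.78 = 6.9226%.
Total capital V = 1498 + 143.2 + 2968 = 4609.2.
Equity: weight = 1498/4609.2 = 0.3250; cost = 11.1%.
Preferred: weight = 143.2/4609.2 = 0.0311; cost = 6.9226%.
Subordinated notes: weight = 2968/4609.2 = 0.6439; after-tax cost = 3.4% × (1 − 27.5%) = 2.4650%.
WACC = 0.3250 × 11.1000% + 0.0311 × 6.9226% + 0.6439 × 2.4650% = 5.4099%.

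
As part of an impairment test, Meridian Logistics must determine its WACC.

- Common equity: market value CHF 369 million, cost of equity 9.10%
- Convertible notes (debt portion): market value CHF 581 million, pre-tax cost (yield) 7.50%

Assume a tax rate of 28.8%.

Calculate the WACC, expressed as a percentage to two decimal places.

Total capital V = 369 + 581 = 950.
Equity: weight = 369/950 = 0.3884; cost = 9.1%.
Convertible notes (debt portion): weight = 581/950 = 0.6116; after-tax cost = 7.5% × (1 − 28.8%) = 5.3400%.
WACC = 0.3884 × 9.1000% + 0.6116 × 5.3400% = 6.8005%.

6.80%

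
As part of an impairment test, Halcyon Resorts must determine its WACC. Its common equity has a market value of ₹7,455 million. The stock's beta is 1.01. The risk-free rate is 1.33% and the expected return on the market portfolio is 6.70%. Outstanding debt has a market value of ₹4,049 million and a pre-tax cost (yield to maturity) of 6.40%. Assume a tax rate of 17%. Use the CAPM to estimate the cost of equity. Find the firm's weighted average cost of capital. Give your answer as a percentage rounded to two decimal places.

Market risk premium = 6.7% − 1.33% = 5.37%.
Cost of equity via CAPM: Re = 1.33% + 1.01 × 5.37% = 6.7537%.
Total capital V = 7455 + 4049 = 11504.
Equity: weight = 7455/11504 = 0.6480; cost = 6.7537%.
Debt: weight = 4049/11504 = 0.3520; after-tax cost = 6.4% × (1 − 17%) = 5.3120%.
WACC = 0.6480 × 6.7537% + 0.3520 × 5.3120% = 6.2463%.

6.25%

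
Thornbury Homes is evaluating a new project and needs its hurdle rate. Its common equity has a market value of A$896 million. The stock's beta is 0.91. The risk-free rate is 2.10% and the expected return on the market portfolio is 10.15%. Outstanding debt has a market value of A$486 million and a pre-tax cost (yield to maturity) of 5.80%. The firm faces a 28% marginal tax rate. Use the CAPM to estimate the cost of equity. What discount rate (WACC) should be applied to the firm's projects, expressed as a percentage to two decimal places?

7.58%

Market risk premium = 10.15% − 2.1% = 8.05%.
Cost of equity via CAPM: Re = 2.1% + 0.91 × 8.05% = 9.4255%.
Total capital V = 896 + 486 = 1382.
Equity: weight = 896/1382 = 0.6483; cost = 9.4255%.
Debt: weight = 486/1382 = 0.3517; after-tax cost = 5.8% × (1 − 28%) = 4.1760%.
WACC = 0.6483 × 9.4255% + 0.3517 × 4.1760% = 7.5794%.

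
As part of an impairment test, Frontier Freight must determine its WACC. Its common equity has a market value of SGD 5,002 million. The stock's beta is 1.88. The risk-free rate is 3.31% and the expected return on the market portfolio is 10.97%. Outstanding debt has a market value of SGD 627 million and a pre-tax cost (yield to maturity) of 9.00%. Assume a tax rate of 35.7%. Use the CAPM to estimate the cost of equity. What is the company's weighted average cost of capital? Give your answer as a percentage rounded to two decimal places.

Market risk premium = 10.97% − 3.31% = 7.66%.
Cost of equity via CAPM: Re = 3.31% + 1.88 × 7.66% = 17.7108%.
Total capital V = 5002 + 627 = 5629.
Equity: weight = 5002/5629 = 0.8886; cost = 17.7108%.
Debt: weight = 627/5629 = 0.1114; after-tax cost = 9% × (1 − 35.7%) = 5.7870%.
WACC = 0.8886 × 17.7108% + 0.1114 × 5.7870% = 16.3826%.

16.38%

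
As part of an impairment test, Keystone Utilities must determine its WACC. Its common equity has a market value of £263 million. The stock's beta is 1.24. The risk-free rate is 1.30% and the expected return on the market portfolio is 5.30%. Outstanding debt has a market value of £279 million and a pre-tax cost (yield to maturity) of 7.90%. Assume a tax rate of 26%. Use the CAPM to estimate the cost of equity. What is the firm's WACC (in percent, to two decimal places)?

Market risk premium = 5.3% − 1.3% = 4.0%.
Cost of equity via CAPM: Re = 1.3% + 1.24 × 4.0% = 6.2600%.
Total capital V = 263 + 279 = 542.
Equity: weight = 263/542 = 0.4852; cost = 6.26%.
Debt: weight = 279/542 = 0.5148; after-tax cost = 7.9% × (1 − 26%) = 5.8460%.
WACC = 0.4852 × 6.2600% + 0.5148 × 5.8460% = 6.0469%.

6.05%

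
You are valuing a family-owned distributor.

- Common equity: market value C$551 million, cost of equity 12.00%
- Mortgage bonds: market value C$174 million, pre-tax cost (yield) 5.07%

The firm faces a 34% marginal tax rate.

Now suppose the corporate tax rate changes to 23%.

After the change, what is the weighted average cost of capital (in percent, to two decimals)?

10.06%

After the change:
Total capital V = 551 + 174 = 725.
Equity: weight = 551/725 = 0.7600; cost = 12%.
Mortgage bonds: weight = 174/725 = 0.2400; after-tax cost = 5.07% × (1 − 23%) = 3.9039%.
WACC = 0.7600 × 12.0000% + 0.2400 × 3.9039% = 10.0569%.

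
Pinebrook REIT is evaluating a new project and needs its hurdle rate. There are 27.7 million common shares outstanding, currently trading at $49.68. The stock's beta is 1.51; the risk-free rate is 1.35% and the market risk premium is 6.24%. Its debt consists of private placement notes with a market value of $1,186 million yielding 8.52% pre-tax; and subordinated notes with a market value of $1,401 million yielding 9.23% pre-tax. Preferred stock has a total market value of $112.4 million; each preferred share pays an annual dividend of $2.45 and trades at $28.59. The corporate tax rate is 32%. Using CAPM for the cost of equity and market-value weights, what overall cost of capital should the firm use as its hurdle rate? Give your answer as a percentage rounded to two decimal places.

Cost of equity via CAPM: Re = 1.35% + 1.51 × 6.24% = 10.7724%.
Cost of preferred: Rp = 2.45 / 28.59 = 8.5694%.
Market value of equity E = 49.68 × 27.7m = 1376.136m.
Total capital V = 1376.136 + 112.4 + 1186 + 1401 = 4075.536.
Equity: weight = 1376.136/4075.536 = 0.3377; cost = 10.7724%.
Preferred: weight = 112.4/4075.536 = 0.0276; cost = 8.5694%.
Private placement notes: weight = 1186/4075.536 = 0.2910; after-tax cost = 8.52% × (1 − 32%) = 5.7936%.
Subordinated notes: weight = 1401/4075.536 = 0.3438; after-tax cost = 9.23% × (1 − 32%) = 6.2764%.
WACC = 0.3377 × 10.7724% + 0.0276 × 8.5694% + 0.2910 × 5.7936% + 0.3438 × 6.2764% = 7.7173%.

7.72%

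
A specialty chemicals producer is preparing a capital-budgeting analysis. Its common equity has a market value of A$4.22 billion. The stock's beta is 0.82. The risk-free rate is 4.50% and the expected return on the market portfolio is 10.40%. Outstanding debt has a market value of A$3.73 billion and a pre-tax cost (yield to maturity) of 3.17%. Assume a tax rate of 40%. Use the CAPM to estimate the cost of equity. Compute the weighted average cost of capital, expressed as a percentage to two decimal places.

5.85%

Market risk premium = 10.4% − 4.5% = 5.9%.
Cost of equity via CAPM: Re = 4.5% + 0.82 × 5.9% = 9.3380%.
Total capital V = 4.22 + 3.73 = 7.95.
Equity: weight = 4.22/7.95 = 0.5308; cost = 9.338%.
Debt: weight = 3.73/7.95 = 0.4692; after-tax cost = 3.17% × (1 − 40%) = 1.9020%.
WACC = 0.5308 × 9.3380% + 0.4692 × 1.9020% = 5.8492%.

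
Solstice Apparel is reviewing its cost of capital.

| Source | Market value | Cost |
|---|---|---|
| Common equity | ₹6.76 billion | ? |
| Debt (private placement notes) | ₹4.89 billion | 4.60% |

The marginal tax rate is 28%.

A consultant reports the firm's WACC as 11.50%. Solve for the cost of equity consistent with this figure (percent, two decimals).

17.42%

Total capital V = 6.76 + 4.89 = 11.65.
Equity weight = 6.76/11.65 = 0.5803.
Private placement notes weight = 4.89/11.65 = 0.4197.
Debt contribution = 0.4197 × 4.6% × (1 − 28%) = 1.3902%.
Required equity contribution = 11.5% − 1.3902% = 10.1098%.
Re = 10.1098% / 0.5803 = 17.4230%.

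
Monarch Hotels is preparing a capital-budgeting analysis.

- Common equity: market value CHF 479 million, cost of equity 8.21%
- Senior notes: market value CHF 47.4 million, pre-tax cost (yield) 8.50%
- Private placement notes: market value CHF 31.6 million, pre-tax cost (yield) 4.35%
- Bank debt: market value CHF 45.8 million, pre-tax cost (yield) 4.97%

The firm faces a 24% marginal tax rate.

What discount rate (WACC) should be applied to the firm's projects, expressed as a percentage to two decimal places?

Total capital V = 479 + 47.4 + 31.6 + 45.8 = 603.8.
Equity: weight = 479/603.8 = 0.7933; cost = 8.21%.
Senior notes: weight = 47.4/603.8 = 0.0785; after-tax cost = 8.5% × (1 − 24%) = 6.4600%.
Private placement notes: weight = 31.6/603.8 = 0.0523; after-tax cost = 4.35% × (1 − 24%) = 3.3060%.
Bank debt: weight = 45.8/603.8 = 0.0759; after-tax cost = 4.97% × (1 − 24%) = 3.7772%.
WACC = 0.7933 × 8.2100% + 0.0785 × 6.4600% + 0.0523 × 3.3060% + 0.0759 × 3.7772% = 7.4797%.

7.48%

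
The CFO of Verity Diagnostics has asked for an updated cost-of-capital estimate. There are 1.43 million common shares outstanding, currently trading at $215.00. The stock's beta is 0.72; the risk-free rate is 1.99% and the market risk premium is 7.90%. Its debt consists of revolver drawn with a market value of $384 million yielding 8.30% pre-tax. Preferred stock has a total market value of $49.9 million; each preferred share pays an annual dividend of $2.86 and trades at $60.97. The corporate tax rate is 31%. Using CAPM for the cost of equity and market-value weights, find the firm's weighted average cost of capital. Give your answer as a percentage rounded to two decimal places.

6.47%

Cost of equity via CAPM: Re = 1.99% + 0.72 × 7.9% = 7.6780%.
Cost of preferred: Rp = 2.86 / 60.97 = 4.6908%.
Market value of equity E = 215.0 × 1.43m = 307.45m.
Total capital V = 307.45 + 49.9 + 384 = 741.35.
Equity: weight = 307.45/741.35 = 0.4147; cost = 7.678%.
Preferred: weight = 49.9/741.35 = 0.0673; cost = 4.6908%.
Revolver drawn: weight = 384/741.35 = 0.5180; after-tax cost = 8.3% × (1 − 31%) = 5.7270%.
WACC = 0.4147 × 7.6780% + 0.0673 × 4.6908% + 0.5180 × 5.7270% = 6.4664%.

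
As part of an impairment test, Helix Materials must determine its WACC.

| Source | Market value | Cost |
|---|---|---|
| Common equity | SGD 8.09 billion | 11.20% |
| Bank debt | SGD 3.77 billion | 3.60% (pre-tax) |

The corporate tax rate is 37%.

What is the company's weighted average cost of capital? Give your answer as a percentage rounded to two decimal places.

8.36%

Total capital V = 8.09 + 3.77 = 11.86.
Equity: weight = 8.09/11.86 = 0.6821; cost = 11.2%.
Bank debt: weight = 3.77/11.86 = 0.3179; after-tax cost = 3.6% × (1 − 37%) = 2.2680%.
WACC = 0.6821 × 11.2000% + 0.3179 × 2.2680% = 8.3607%.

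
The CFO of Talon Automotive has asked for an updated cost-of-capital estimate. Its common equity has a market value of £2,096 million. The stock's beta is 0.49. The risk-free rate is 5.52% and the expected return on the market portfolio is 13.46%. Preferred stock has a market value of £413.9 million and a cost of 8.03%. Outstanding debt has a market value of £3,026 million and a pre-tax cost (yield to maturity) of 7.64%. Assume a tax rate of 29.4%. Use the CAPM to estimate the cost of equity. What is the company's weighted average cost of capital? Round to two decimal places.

7.11%

Market risk premium = 13.46% − 5.52% = 7.94%.
Cost of equity via CAPM: Re = 5.52% + 0.49 × 7.94% = 9.4106%.
Total capital V = 2096 + 413.9 + 3026 = 5535.9.
Equity: weight = 2096/5535.9 = 0.3786; cost = 9.4106%.
Preferred: weight = 413.9/5535.9 = 0.0748; cost = 8.03%.
Debt: weight = 3026/5535.9 = 0.5466; after-tax cost = 7.64% × (1 − 29.4%) = 5.3938%.
WACC = 0.3786 × 9.4106% + 0.0748 × 8.0300% + 0.5466 × 5.3938% = 7.1118%.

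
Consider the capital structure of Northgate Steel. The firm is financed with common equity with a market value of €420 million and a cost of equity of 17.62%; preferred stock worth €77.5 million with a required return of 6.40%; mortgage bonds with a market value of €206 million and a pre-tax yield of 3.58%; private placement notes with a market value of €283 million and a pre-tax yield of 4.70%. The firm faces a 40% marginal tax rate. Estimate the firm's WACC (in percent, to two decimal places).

9.26%

Total capital V = 420 + 77.5 + 206 + 283 = 986.5.
Equity: weight = 420/986.5 = 0.4257; cost = 17.62%.
Preferred: weight = 77.5/986.5 = 0.0786; cost = 6.4%.
Mortgage bonds: weight = 206/986.5 = 0.2088; after-tax cost = 3.58% × (1 − 40%) = 2.1480%.
Private placement notes: weight = 283/986.5 = 0.2869; after-tax cost = 4.7% × (1 − 40%) = 2.8200%.
WACC = 0.4257 × 17.6200% + 0.0786 × 6.4000% + 0.2088 × 2.1480% + 0.2869 × 2.8200% = 9.2620%.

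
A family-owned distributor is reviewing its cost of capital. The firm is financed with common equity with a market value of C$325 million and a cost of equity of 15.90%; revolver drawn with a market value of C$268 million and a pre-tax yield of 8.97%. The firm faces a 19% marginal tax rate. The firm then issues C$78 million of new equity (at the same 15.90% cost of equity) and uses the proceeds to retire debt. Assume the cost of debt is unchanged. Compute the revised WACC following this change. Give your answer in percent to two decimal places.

13.13%

After the change:
Total capital V = 403 + 190 = 593.
Equity: weight = 403/593 = 0.6796; cost = 15.9%.
Revolver drawn: weight = 190/593 = 0.3204; after-tax cost = 8.97% × (1 − 19%) = 7.2657%.
WACC = 0.6796 × 15.9000% + 0.3204 × 7.2657% = 13.1335%.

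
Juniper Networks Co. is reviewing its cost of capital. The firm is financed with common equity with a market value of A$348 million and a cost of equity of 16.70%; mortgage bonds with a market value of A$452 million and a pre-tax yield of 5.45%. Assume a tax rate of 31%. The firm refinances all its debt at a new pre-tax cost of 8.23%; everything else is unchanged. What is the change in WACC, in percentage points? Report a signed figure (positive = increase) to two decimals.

+1.08 pp

Current WACC:
Total capital V = 348 + 452 = 800.
Equity: weight = 348/800 = 0.4350; cost = 16.7%.
Mortgage bonds: weight = 452/800 = 0.5650; after-tax cost = 5.45% × (1 − 31%) = 3.7605%.
WACC = 0.4350 × 16.7000% + 0.5650 × 3.7605% = 9.3892%.
After the change:
Total capital V = 348 + 452 = 800.
Equity: weight = 348/800 = 0.4350; cost = 16.7%.
Mortgage bonds: weight = 452/800 = 0.5650; after-tax cost = 8.23% × (1 − 31%) = 5.6787%.
WACC = 0.4350 × 16.7000% + 0.5650 × 5.6787% = 10.4730%.
Change in WACC = 10.4730% − 9.3892% = 1.0838 pp.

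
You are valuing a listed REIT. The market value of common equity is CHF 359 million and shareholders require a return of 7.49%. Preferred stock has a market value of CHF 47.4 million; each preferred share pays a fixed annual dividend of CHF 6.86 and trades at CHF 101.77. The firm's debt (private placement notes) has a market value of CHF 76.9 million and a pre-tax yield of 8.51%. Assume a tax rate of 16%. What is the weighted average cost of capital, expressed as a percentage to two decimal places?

7.36%

Cost of preferred: Rp = 6.86 / 101.77 = 6.7407%.
Total capital V = 359 + 47.4 + 76.9 = 483.3.
Equity: weight = 359/483.3 = 0.7428; cost = 7.49%.
Preferred: weight = 47.4/483.3 = 0.0981; cost = 6.7407%.
Private placement notes: weight = 76.9/483.3 = 0.1591; after-tax cost = 8.51% × (1 − 16%) = 7.1484%.
WACC = 0.7428 × 7.4900% + 0.0981 × 6.7407% + 0.1591 × 7.1484% = 7.3622%.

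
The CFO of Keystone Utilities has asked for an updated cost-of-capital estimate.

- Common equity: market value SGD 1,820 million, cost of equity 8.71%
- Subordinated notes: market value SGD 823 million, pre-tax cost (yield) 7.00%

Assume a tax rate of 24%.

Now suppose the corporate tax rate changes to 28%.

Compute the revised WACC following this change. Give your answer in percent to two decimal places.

After the change:
Total capital V = 1820 + 823 = 2643.
Equity: weight = 1820/2643 = 0.6886; cost = 8.71%.
Subordinated notes: weight = 823/2643 = 0.3114; after-tax cost = 7% × (1 − 28%) = 5.0400%.
WACC = 0.6886 × 8.7100% + 0.3114 × 5.0400% = 7.5672%.

7.57%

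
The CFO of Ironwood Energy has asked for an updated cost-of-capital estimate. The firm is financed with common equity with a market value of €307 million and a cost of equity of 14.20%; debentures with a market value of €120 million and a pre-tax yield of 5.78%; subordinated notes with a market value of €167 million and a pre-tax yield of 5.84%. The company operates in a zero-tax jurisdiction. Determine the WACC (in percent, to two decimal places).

10.15%

Total capital V = 307 + 120 + 167 = 594.
Equity: weight = 307/594 = 0.5168; cost = 14.2%.
Debentures: weight = 120/594 = 0.2020; after-tax cost = 5.78% × (1 − 0%) = 5.7800%.
Subordinated notes: weight = 167/594 = 0.2811; after-tax cost = 5.84% × (1 − 0%) = 5.8400%.
WACC = 0.5168 × 14.2000% + 0.2020 × 5.7800% + 0.2811 × 5.8400% = 10.1486%.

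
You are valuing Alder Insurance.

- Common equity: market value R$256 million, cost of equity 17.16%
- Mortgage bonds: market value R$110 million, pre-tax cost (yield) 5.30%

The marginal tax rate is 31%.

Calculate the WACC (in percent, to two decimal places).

13.10%

Total capital V = 256 + 110 = 366.
Equity: weight = 256/366 = 0.6995; cost = 17.16%.
Mortgage bonds: weight = 110/366 = 0.3005; after-tax cost = 5.3% × (1 − 31%) = 3.6570%.
WACC = 0.6995 × 17.1600% + 0.3005 × 3.6570% = 13.1017%.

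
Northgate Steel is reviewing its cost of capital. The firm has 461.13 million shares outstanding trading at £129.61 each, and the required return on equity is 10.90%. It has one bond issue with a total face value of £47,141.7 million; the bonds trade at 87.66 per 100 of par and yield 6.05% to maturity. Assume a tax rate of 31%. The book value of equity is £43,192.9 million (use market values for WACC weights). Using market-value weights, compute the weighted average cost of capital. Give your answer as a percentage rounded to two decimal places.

Market value of equity E = 129.61 × 461.13m = 59767.0593m. Market value of debt D = 47141.7m × 87.66/100 = 41324.41422m.
Total capital V = 59767.0593 + 41324.41422 = 101091.47352.
Equity: weight = 59767.0593/101091.47352 = 0.5912; cost = 10.9%.
Bonds outstanding: weight = 41324.41422/101091.47352 = 0.4088; after-tax cost = 6.05% × (1 − 31%) = 4.1745%.
WACC = 0.5912 × 10.9000% + 0.4088 × 4.1745% = 8.1507%.

8.15%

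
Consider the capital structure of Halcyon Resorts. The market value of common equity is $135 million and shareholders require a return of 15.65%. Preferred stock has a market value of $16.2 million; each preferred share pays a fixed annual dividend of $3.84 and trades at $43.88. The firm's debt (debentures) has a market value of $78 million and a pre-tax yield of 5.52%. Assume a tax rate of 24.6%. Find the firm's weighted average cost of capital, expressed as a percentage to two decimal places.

11.25%

Cost of preferred: Rp = 3.84 / 43.88 = 8.7511%.
Total capital V = 135 + 16.2 + 78 = 229.2.
Equity: weight = 135/229.2 = 0.5890; cost = 15.65%.
Preferred: weight = 16.2/229.2 = 0.0707; cost = 8.7511%.
Debentures: weight = 78/229.2 = 0.3403; after-tax cost = 5.52% × (1 − 24.6%) = 4.1621%.
WACC = 0.5890 × 15.6500% + 0.0707 × 8.7511% + 0.3403 × 4.1621% = 11.2529%.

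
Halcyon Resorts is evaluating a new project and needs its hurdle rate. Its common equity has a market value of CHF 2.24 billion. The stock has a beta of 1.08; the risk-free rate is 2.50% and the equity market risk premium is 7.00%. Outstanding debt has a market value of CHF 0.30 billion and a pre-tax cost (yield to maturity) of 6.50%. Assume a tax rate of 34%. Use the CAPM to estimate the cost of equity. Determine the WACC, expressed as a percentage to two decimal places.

9.38%

Cost of equity via CAPM: Re = 2.5% + 1.08 × 7.0% = 10.0600%.
Total capital V = 2.24 + 0.3 = 2.54.
Equity: weight = 2.24/2.54 = 0.8819; cost = 10.06%.
Debt: weight = 0.3/2.54 = 0.1181; after-tax cost = 6.5% × (1 − 34%) = 4.2900%.
WACC = 0.8819 × 10.0600% + 0.1181 × 4.2900% = 9.3785%.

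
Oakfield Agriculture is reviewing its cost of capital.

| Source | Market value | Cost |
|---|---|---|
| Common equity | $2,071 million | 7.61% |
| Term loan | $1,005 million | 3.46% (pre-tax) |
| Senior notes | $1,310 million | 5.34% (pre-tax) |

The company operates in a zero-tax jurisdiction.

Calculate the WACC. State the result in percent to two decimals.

Total capital V = 2071 + 1005 + 1310 = 4386.
Equity: weight = 2071/4386 = 0.4722; cost = 7.61%.
Term loan: weight = 1005/4386 = 0.2291; after-tax cost = 3.46% × (1 − 0%) = 3.4600%.
Senior notes: weight = 1310/4386 = 0.2987; after-tax cost = 5.34% × (1 − 0%) = 5.3400%.
WACC = 0.4722 × 7.6100% + 0.2291 × 3.4600% + 0.2987 × 5.3400% = 5.9811%.

5.98%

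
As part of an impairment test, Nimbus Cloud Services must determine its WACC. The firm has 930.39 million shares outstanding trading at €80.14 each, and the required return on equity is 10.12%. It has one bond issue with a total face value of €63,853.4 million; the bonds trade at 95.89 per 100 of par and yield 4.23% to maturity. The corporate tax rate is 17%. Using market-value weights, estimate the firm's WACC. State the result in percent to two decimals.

7.14%

Market value of equity E = 80.14 × 930.39m = 74561.4546m. Market value of debt D = 63853.4m × 95.89/100 = 61229.02526m.
Total capital V = 74561.4546 + 61229.02526 = 135790.47986.
Equity: weight = 74561.4546/135790.47986 = 0.5491; cost = 10.12%.
Bonds outstanding: weight = 61229.02526/135790.47986 = 0.4509; after-tax cost = 4.23% × (1 − 17%) = 3.5109%.
WACC = 0.5491 × 10.1200% + 0.4509 × 3.5109% = 7.1399%.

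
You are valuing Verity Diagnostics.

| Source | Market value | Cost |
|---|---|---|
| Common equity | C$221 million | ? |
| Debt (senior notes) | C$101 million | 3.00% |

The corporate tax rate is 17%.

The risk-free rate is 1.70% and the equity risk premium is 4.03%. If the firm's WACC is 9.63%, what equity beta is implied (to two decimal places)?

2.78

Total capital V = 221 + 101 = 322.
Equity weight = 221/322 = 0.6863.
Senior notes weight = 101/322 = 0.3137.
Debt contribution = 0.3137 × 3% × (1 − 17%) = 0.7810%.
Required equity contribution = 9.63% − 0.7810% = 8.8490%  ⇒  Re = 12.8931%.
CAPM: 12.8931% = 1.7% + β × 4.03%  ⇒  β = 2.7774.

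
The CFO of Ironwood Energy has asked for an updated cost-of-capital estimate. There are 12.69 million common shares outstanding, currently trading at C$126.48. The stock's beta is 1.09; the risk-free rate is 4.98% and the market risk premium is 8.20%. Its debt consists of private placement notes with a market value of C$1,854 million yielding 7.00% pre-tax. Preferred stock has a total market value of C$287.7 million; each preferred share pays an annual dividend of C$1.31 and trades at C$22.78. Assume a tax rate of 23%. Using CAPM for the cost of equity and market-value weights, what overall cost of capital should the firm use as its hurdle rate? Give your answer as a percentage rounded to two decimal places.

Cost of equity via CAPM: Re = 4.98% + 1.09 × 8.2% = 13.9180%.
Cost of preferred: Rp = 1.31 / 22.78 = 5.7507%.
Market value of equity E = 126.48 × 12.69m = 1605.0312m.
Total capital V = 1605.0312 + 287.7 + 1854 = 3746.7312.
Equity: weight = 1605.0312/3746.7312 = 0.4284; cost = 13.918%.
Preferred: weight = 287.7/3746.7312 = 0.0768; cost = 5.7507%.
Private placement notes: weight = 1854/3746.7312 = 0.4948; after-tax cost = 7% × (1 − 23%) = 5.3900%.
WACC = 0.4284 × 13.9180% + 0.0768 × 5.7507% + 0.4948 × 5.3900% = 9.0709%.

9.07%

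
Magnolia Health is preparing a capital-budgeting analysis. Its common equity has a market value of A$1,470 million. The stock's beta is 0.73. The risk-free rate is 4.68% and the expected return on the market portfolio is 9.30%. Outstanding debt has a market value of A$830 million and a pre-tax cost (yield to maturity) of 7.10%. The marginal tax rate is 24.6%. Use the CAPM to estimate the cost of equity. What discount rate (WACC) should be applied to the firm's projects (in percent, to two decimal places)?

Market risk premium = 9.3% − 4.68% = 4.62%.
Cost of equity via CAPM: Re = 4.68% + 0.73 × 4.62% = 8.0526%.
Total capital V = 1470 + 830 = 2300.
Equity: weight = 1470/2300 = 0.6391; cost = 8.0526%.
Debt: weight = 830/2300 = 0.3609; after-tax cost = 7.1% × (1 − 24.6%) = 5.3534%.
WACC = 0.6391 × 8.0526% + 0.3609 × 5.3534% = 7.0785%.

7.08%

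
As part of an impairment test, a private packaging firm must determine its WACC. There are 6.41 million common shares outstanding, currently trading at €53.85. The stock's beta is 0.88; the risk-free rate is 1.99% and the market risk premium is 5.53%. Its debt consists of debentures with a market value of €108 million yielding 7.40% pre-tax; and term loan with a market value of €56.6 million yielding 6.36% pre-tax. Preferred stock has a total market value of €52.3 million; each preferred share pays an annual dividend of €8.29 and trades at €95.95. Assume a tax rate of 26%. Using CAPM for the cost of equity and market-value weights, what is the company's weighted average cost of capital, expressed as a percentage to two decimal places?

6.54%

Cost of equity via CAPM: Re = 1.99% + 0.88 × 5.53% = 6.8564%.
Cost of preferred: Rp = 8.29 / 95.95 = 8.6399%.
Market value of equity E = 53.85 × 6.41m = 345.1785m.
Total capital V = 345.1785 + 52.3 + 108 + 56.6 = 562.0785.
Equity: weight = 345.1785/562.0785 = 0.6141; cost = 6.8564%.
Preferred: weight = 52.3/562.0785 = 0.0930; cost = 8.6399%.
Debentures: weight = 108/562.0785 = 0.1921; after-tax cost = 7.4% × (1 − 26%) = 5.4760%.
Term loan: weight = 56.6/562.0785 = 0.1007; after-tax cost = 6.36% × (1 − 26%) = 4.7064%.
WACC = 0.6141 × 6.8564% + 0.0930 × 8.6399% + 0.1921 × 5.4760% + 0.1007 × 4.7064% = 6.5406%.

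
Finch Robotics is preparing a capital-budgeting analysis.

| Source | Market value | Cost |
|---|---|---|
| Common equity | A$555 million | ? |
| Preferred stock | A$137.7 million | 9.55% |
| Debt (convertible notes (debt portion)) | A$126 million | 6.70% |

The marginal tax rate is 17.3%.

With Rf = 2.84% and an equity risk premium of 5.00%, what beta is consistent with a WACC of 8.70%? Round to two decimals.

Total capital V = 555 + 137.7 + 126 = 818.7.
Equity weight = 555/818.7 = 0.6779.
Preferred weight = 137.7/818.7 = 0.1682.
Convertible notes (debt portion) weight = 126/818.7 = 0.1539.
Debt contribution = 0.1539 × 6.7% × (1 − 17.3%) = 0.8528%.
Preferred contribution = 0.1682 × 9.55% = 1.6062%.
Required equity contribution = 8.7% − 2.4590% = 6.2410%  ⇒  Re = 9.2063%.
CAPM: 9.2063% = 2.84% + β × 5.0%  ⇒  β = 1.2733.

1.27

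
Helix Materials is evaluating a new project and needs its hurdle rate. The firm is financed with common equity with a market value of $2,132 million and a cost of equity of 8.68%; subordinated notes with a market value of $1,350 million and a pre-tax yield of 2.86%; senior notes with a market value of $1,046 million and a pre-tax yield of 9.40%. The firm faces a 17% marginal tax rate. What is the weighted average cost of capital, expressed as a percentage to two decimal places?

Total capital V = 2132 + 1350 + 1046 = 4528.
Equity: weight = 2132/4528 = 0.4708; cost = 8.68%.
Subordinated notes: weight = 1350/4528 = 0.2981; after-tax cost = 2.86% × (1 − 17%) = 2.3738%.
Senior notes: weight = 1046/4528 = 0.2310; after-tax cost = 9.4% × (1 − 17%) = 7.8020%.
WACC = 0.4708 × 8.6800% + 0.2981 × 2.3738% + 0.2310 × 7.8020% = 6.5970%.

6.60%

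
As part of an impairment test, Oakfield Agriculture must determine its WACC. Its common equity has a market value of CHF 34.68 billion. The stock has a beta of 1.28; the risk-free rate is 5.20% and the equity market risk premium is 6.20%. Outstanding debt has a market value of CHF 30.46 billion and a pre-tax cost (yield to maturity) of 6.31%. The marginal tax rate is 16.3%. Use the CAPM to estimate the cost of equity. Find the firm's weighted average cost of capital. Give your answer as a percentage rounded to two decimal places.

Cost of equity via CAPM: Re = 5.2% + 1.28 × 6.2% = 13.1360%.
Total capital V = 34.68 + 30.46 = 65.14.
Equity: weight = 34.68/65.14 = 0.5324; cost = 13.136%.
Debt: weight = 30.46/65.14 = 0.4676; after-tax cost = 6.31% × (1 − 16.3%) = 5.2815%.
WACC = 0.5324 × 13.1360% + 0.4676 × 5.2815% = 9.4632%.

9.46%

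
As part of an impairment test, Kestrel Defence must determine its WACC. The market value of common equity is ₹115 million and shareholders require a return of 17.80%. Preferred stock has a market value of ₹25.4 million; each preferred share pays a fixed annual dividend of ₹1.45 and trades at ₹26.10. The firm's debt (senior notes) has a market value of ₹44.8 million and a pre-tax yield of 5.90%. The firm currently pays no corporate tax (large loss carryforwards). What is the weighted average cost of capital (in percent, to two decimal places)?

13.24%

Cost of preferred: Rp = 1.45 / 26.1 = 5.5556%.
Total capital V = 115 + 25.4 + 44.8 = 185.2.
Equity: weight = 115/185.2 = 0.6210; cost = 17.8%.
Preferred: weight = 25.4/185.2 = 0.1371; cost = 5.5556%.
Senior notes: weight = 44.8/185.2 = 0.2419; after-tax cost = 5.9% × (1 − 0%) = 5.9000%.
WACC = 0.6210 × 17.8000% + 0.1371 × 5.5556% + 0.2419 × 5.9000% = 13.2421%.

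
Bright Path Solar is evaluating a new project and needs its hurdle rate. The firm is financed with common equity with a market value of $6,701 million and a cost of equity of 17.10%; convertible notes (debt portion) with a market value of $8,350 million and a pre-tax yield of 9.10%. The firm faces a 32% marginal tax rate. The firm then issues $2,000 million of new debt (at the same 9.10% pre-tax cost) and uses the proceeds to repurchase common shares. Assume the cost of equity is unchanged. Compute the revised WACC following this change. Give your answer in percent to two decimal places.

After the change:
Total capital V = 4701 + 10350 = 15051.
Equity: weight = 4701/15051 = 0.3123; cost = 17.1%.
Convertible notes (debt portion): weight = 10350/15051 = 0.6877; after-tax cost = 9.1% × (1 − 32%) = 6.1880%.
WACC = 0.3123 × 17.1000% + 0.6877 × 6.1880% = 9.5962%.

9.60%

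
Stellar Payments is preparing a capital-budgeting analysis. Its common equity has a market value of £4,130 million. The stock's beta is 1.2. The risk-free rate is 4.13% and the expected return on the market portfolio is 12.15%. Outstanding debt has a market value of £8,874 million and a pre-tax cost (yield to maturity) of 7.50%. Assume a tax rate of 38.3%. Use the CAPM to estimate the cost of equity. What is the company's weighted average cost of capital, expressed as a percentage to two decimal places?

7.53%

Market risk premium = 12.15% − 4.13% = 8.02%.
Cost of equity via CAPM: Re = 4.13% + 1.2 × 8.02% = 13.7540%.
Total capital V = 4130 + 8874 = 13004.
Equity: weight = 4130/13004 = 0.3176; cost = 13.754%.
Debt: weight = 8874/13004 = 0.6824; after-tax cost = 7.5% × (1 − 38.3%) = 4.6275%.
WACC = 0.3176 × 13.7540% + 0.6824 × 4.6275% = 7.5260%.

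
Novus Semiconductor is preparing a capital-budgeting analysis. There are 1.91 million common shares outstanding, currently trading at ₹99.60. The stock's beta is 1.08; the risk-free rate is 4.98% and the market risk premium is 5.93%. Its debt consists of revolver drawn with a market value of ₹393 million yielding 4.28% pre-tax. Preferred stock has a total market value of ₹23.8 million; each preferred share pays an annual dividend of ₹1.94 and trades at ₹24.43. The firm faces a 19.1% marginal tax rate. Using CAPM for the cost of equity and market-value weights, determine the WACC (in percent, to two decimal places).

6.12%

Cost of equity via CAPM: Re = 4.98% + 1.08 × 5.93% = 11.3844%.
Cost of preferred: Rp = 1.94 / 24.43 = 7.9411%.
Market value of equity E = 99.6 × 1.91m = 190.236m.
Total capital V = 190.236 + 23.8 + 393 = 607.036.
Equity: weight = 190.236/607.036 = 0.3134; cost = 11.3844%.
Preferred: weight = 23.8/607.036 = 0.0392; cost = 7.9411%.
Revolver drawn: weight = 393/607.036 = 0.6474; after-tax cost = 4.28% × (1 − 19.1%) = 3.4625%.
WACC = 0.3134 × 11.3844% + 0.0392 × 7.9411% + 0.6474 × 3.4625% = 6.1207%.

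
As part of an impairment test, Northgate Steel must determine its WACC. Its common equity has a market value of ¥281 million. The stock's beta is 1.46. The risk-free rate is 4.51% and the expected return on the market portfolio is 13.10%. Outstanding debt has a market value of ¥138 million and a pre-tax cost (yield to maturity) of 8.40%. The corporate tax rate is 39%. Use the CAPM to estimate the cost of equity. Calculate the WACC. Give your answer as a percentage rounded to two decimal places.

Market risk premium = 13.1% − 4.51% = 8.59%.
Cost of equity via CAPM: Re = 4.51% + 1.46 × 8.59% = 17.0514%.
Total capital V = 281 + 138 = 419.
Equity: weight = 281/419 = 0.6706; cost = 17.0514%.
Debt: weight = 138/419 = 0.3294; after-tax cost = 8.4% × (1 − 39%) = 5.1240%.
WACC = 0.6706 × 17.0514% + 0.3294 × 5.1240% = 13.1230%.

13.12%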